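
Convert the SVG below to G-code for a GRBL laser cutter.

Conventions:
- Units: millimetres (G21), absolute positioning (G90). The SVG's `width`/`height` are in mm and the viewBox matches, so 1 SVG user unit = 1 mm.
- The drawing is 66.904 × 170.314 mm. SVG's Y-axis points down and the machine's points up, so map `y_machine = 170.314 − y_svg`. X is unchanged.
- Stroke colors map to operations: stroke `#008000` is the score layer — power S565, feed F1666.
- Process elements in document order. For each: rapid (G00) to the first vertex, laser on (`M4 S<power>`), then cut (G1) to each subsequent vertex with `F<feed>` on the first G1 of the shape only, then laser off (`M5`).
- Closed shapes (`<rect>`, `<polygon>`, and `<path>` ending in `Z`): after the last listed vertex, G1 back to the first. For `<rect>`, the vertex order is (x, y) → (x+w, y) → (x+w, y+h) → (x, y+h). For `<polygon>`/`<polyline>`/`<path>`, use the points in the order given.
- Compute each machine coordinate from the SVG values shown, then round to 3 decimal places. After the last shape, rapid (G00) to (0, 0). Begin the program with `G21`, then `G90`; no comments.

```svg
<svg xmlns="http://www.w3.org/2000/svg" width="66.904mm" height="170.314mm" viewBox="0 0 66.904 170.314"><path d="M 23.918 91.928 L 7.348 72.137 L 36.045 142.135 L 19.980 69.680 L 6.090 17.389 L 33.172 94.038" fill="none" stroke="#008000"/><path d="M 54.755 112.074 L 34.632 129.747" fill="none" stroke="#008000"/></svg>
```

viewBox `0 0 66.904 170.314` with mm width/height → 1 unit = 1 mm. Flip: y_m = 170.314 − y_svg.

**Shape 1** — `<path>` open polyline, stroke `#008000` → score (S565, F1666). Machine vertices: (23.918,78.386) → (7.348,98.177) → (36.045,28.179) → (19.980,100.634) → (6.090,152.925) → (33.172,76.276). Open path.

**Shape 2** — `<path>` line segment, stroke `#008000` → score (S565, F1666). Machine vertices: (54.755,58.240) → (34.632,40.567). Open path.

G21
G90
G00 X23.918 Y78.386
M4 S565
G1 X7.348 Y98.177 F1666
G1 X36.045 Y28.179
G1 X19.980 Y100.634
G1 X6.090 Y152.925
G1 X33.172 Y76.276
M5
G00 X54.755 Y58.240
M4 S565
G1 X34.632 Y40.567 F1666
M5
G00 X0.000 Y0.000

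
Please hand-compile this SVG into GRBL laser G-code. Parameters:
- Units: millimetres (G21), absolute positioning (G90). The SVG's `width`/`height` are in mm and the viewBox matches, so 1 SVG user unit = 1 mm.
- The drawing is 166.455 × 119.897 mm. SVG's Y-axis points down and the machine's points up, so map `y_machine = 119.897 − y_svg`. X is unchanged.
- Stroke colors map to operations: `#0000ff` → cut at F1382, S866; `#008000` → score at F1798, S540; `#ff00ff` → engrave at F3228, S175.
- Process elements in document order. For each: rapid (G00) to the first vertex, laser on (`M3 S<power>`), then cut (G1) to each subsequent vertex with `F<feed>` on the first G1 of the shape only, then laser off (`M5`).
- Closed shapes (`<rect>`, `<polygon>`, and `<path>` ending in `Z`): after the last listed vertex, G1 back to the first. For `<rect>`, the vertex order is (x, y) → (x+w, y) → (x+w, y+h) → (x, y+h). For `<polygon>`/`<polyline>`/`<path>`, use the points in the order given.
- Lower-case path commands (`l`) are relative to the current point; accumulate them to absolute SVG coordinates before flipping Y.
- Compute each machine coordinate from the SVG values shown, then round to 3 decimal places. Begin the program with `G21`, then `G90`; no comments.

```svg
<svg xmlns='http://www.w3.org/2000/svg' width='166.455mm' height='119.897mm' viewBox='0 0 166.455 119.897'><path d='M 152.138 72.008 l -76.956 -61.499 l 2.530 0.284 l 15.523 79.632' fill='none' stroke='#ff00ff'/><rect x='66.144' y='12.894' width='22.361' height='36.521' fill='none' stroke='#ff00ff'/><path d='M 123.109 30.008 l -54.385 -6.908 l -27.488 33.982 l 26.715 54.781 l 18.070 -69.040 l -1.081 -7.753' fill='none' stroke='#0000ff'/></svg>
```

1 u = 1 mm; y_m = 119.897 − y.

[1] `<path>` open polyline, #ff00ff→engrave S175 F3228: (152.138,47.889) → (75.182,109.388) → (77.712,109.104) → (93.235,29.472)

[2] `<rect>` rectangle, #ff00ff→engrave S175 F3228: (66.144,107.003) → (88.505,107.003) → (88.505,70.482) → (66.144,70.482) → (66.144,107.003) (closed)

[3] `<path>` open polyline, #0000ff→cut S866 F1382: (123.109,89.889) → (68.724,96.797) → (41.236,62.815) → (67.951,8.034) → (86.021,77.074) → (84.940,84.827)

G21
G90
G00 X152.138 Y47.889
M3 S175
G1 X75.182 Y109.388 F3228
G1 X77.712 Y109.104
G1 X93.235 Y29.472
M5
G00 X66.144 Y107.003
M3 S175
G1 X88.505 Y107.003 F3228
G1 X88.505 Y70.482
G1 X66.144 Y70.482
G1 X66.144 Y107.003
M5
G00 X123.109 Y89.889
M3 S866
G1 X68.724 Y96.797 F1382
G1 X41.236 Y62.815
G1 X67.951 Y8.034
G1 X86.021 Y77.074
G1 X84.940 Y84.827
M5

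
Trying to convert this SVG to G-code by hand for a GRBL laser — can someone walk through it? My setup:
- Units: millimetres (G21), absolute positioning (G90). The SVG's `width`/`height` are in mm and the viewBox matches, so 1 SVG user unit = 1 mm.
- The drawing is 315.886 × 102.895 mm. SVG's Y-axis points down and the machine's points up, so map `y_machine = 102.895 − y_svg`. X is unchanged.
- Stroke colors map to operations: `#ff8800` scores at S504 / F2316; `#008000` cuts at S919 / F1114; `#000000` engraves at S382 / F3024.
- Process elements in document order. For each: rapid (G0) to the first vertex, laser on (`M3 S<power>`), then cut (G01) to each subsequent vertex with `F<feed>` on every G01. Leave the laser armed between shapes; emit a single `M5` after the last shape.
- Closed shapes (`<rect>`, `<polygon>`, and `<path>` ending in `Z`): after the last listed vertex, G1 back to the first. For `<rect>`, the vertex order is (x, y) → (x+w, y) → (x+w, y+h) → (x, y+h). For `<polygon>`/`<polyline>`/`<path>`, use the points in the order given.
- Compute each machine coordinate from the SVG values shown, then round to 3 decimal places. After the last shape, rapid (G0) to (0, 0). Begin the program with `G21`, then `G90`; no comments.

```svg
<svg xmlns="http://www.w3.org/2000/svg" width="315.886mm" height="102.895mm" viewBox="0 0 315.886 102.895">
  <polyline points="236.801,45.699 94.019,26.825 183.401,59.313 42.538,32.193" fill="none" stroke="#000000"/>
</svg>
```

G21
G90
G0 X236.801 Y57.196
M3 S382
G01 X94.019 Y76.070 F3024
G01 X183.401 Y43.582 F3024
G01 X42.538 Y70.702 F3024
M5
G0 X0.000 Y0.000

Since the viewBox matches the mm dimensions, user units are millimetres directly. The only transform is the Y-flip y_m = 102.895 − y_svg.

Shape 1 is a open polyline drawn with `<polyline>`. Its stroke #000000 means engrave at S382, F3024. After flipping Y the toolpath is (236.801,57.196) → (94.019,76.070) → (183.401,43.582) → (42.538,70.702).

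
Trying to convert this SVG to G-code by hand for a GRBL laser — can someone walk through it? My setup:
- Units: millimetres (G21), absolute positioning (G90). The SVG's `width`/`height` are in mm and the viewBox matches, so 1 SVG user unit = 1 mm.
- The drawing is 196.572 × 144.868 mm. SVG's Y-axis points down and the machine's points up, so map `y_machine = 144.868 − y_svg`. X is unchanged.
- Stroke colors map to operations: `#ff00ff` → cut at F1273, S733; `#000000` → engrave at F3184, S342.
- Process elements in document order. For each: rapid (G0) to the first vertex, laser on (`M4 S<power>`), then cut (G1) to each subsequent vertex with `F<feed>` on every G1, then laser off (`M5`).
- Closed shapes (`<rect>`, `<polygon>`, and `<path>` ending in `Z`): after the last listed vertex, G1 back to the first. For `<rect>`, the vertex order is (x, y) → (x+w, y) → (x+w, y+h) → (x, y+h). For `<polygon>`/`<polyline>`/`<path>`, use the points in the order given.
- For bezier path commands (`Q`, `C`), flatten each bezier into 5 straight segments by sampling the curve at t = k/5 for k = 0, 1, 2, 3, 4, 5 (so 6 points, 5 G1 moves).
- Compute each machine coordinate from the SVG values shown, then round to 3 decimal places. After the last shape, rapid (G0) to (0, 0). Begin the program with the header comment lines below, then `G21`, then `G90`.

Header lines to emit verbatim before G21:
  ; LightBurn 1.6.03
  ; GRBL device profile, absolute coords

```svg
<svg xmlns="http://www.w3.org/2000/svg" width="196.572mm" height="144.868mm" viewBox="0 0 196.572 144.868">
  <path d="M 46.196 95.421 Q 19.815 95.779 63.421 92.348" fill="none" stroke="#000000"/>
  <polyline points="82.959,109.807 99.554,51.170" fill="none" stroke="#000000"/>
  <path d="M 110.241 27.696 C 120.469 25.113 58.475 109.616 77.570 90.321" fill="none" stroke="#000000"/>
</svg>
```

; LightBurn 1.6.03
; GRBL device profile, absolute coords
G21
G90
G0 X46.196 Y49.447
M4 S342
G1 X38.443 Y49.455 F3184
G1 X36.289 Y49.767 F3184
G1 X39.734 Y50.381 F3184
G1 X48.778 Y51.299 F3184
G1 X63.421 Y52.520 F3184
M5
G0 X82.959 Y35.061
M4 S342
G1 X99.554 Y93.698 F3184
M5
G0 X110.241 Y117.172
M4 S342
G1 X108.938 Y109.799 F3184
G1 X97.660 Y90.687 F3184
G1 X83.767 Y68.999 F3184
G1 X74.617 Y53.899 F3184
G1 X77.570 Y54.547 F3184
M5
G0 X0.000 Y0.000

viewBox `0 0 196.572 144.868` with mm width/height → 1 unit = 1 mm. Flip: y_m = 144.868 − y_svg.

**Shape 1** — `<path>` quadratic bezier, stroke `#000000` → engrave (S342, F3184). Control points (SVG): P0=(46.196,95.421), P1=(19.815,95.779), P2=(63.421,92.348); sampled at t=k/5. Machine vertices: (46.196,49.447) → (38.443,49.455) → (36.289,49.767) → (39.734,50.381) → (48.778,51.299) → (63.421,52.520). Open path.

**Shape 2** — `<polyline>` line segment, stroke `#000000` → engrave (S342, F3184). Machine vertices: (82.959,35.061) → (99.554,93.698). Open path.

**Shape 3** — `<path>` cubic bezier, stroke `#000000` → engrave (S342, F3184). Control points (SVG): P0=(110.241,27.696), P1=(120.469,25.113), P2=(58.475,109.616), P3=(77.570,90.321); sampled at t=k/5. Machine vertices: (110.241,117.172) → (108.938,109.799) → (97.660,90.687) → (83.767,68.999) → (74.617,53.899) → (77.570,54.547). Open path.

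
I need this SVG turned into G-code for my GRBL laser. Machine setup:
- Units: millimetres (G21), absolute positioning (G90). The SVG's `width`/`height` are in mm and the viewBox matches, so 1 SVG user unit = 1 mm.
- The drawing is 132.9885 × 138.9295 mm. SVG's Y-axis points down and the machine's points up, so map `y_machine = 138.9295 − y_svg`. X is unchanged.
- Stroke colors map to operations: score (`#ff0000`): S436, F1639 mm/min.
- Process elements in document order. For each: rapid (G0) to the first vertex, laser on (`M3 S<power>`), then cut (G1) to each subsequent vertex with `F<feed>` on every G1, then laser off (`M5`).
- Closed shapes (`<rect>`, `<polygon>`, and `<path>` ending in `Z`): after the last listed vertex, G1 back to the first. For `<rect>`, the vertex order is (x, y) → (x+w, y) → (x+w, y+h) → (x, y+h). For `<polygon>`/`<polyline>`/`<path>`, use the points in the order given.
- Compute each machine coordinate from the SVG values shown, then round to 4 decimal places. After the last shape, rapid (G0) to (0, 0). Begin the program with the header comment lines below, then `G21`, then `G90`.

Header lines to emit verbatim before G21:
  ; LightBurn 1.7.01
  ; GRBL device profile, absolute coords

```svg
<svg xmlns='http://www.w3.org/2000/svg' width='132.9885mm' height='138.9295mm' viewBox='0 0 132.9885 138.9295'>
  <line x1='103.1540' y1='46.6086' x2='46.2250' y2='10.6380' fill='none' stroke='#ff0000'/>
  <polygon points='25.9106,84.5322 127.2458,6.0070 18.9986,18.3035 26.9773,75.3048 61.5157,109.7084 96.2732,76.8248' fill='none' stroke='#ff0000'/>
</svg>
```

viewBox `0 0 132.9885 138.9295` with mm width/height → 1 unit = 1 mm. Flip: y_m = 138.9295 − y_svg.

**Shape 1** — `<line>` line segment, stroke `#ff0000` → score (S436, F1639). Machine vertices: (103.1540,92.3209) → (46.2250,128.2915). Open path.

**Shape 2** — `<polygon>` closed polygon, stroke `#ff0000` → score (S436, F1639). Machine vertices: (25.9106,54.3973) → (127.2458,132.9225) → (18.9986,120.6260) → (26.9773,63.6247) → (61.5157,29.2211) → (96.2732,62.1047) → (25.9106,54.3973). Closed: final G1 returns to the first vertex.

; LightBurn 1.7.01
; GRBL device profile, absolute coords
G21
G90
G0 X103.1540 Y92.3209
M3 S436
G1 X46.2250 Y128.2915 F1639
M5
G0 X25.9106 Y54.3973
M3 S436
G1 X127.2458 Y132.9225 F1639
G1 X18.9986 Y120.6260 F1639
G1 X26.9773 Y63.6247 F1639
G1 X61.5157 Y29.2211 F1639
G1 X96.2732 Y62.1047 F1639
G1 X25.9106 Y54.3973 F1639
M5
G0 X0.0000 Y0.0000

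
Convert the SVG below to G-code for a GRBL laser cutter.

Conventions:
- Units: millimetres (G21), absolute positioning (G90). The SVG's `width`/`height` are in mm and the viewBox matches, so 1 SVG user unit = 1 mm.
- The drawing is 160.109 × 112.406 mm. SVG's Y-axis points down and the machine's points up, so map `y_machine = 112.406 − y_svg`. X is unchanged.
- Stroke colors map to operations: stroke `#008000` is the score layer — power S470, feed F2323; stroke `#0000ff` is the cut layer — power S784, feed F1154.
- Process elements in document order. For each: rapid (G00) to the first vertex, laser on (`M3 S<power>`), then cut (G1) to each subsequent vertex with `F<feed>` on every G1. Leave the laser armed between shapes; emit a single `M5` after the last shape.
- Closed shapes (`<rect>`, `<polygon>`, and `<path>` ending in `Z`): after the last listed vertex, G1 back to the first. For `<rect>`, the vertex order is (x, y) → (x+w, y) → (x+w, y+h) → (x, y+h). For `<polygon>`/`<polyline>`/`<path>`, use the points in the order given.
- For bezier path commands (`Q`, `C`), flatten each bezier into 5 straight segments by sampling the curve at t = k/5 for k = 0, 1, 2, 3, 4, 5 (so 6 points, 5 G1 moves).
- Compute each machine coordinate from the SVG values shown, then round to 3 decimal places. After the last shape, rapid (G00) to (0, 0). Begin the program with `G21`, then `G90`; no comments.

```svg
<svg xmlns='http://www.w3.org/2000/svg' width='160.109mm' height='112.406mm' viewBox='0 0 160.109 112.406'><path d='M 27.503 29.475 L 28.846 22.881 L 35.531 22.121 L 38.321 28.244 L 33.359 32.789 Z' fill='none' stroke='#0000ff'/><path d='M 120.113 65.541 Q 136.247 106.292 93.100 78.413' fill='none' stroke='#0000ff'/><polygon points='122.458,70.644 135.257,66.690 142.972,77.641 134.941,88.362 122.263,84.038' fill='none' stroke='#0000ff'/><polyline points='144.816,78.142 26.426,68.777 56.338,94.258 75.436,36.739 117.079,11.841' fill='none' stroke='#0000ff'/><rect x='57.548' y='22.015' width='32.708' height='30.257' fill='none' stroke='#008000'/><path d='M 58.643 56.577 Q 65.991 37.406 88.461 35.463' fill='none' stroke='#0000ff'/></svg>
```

G21
G90
G00 X27.503 Y82.931
M3 S784
G1 X28.846 Y89.525 F1154
G1 X35.531 Y90.285 F1154
G1 X38.321 Y84.162 F1154
G1 X33.359 Y79.617 F1154
G1 X27.503 Y82.931 F1154
G00 X120.113 Y46.865
M3 S784
G1 X124.195 Y33.310 F1154
G1 X123.535 Y25.245 F1154
G1 X118.133 Y22.671 F1154
G1 X107.988 Y25.587 F1154
G1 X93.100 Y33.993 F1154
G00 X122.458 Y41.762
M3 S784
G1 X135.257 Y45.716 F1154
G1 X142.972 Y34.765 F1154
G1 X134.941 Y24.044 F1154
G1 X122.263 Y28.368 F1154
G1 X122.458 Y41.762 F1154
G00 X144.816 Y34.264
M3 S784
G1 X26.426 Y43.629 F1154
G1 X56.338 Y18.148 F1154
G1 X75.436 Y75.667 F1154
G1 X117.079 Y100.565 F1154
G00 X57.548 Y90.391
M3 S470
G1 X90.256 Y90.391 F2323
G1 X90.256 Y60.134 F2323
G1 X57.548 Y60.134 F2323
G1 X57.548 Y90.391 F2323
G00 X58.643 Y55.829
M3 S784
G1 X62.187 Y62.808 F1154
G1 X66.941 Y68.409 F1154
G1 X72.905 Y72.632 F1154
G1 X80.078 Y75.477 F1154
G1 X88.461 Y76.943 F1154
M5
G00 X0.000 Y0.000

1 u = 1 mm; y_m = 112.406 − y.

[1] `<path>` regular polygon, #0000ff→cut S784 F1154: (27.503,82.931) → (28.846,89.525) → (35.531,90.285) → (38.321,84.162) → (33.359,79.617) → (27.503,82.931) (closed)

[2] `<path>` quadratic bezier, #0000ff→cut S784 F1154: (120.113,46.865) → (124.195,33.310) → (123.535,25.245) → (118.133,22.671) → (107.988,25.587) → (93.100,33.993)

[3] `<polygon>` regular polygon, #0000ff→cut S784 F1154: (122.458,41.762) → (135.257,45.716) → (142.972,34.765) → (134.941,24.044) → (122.263,28.368) → (122.458,41.762) (closed)

[4] `<polyline>` open polyline, #0000ff→cut S784 F1154: (144.816,34.264) → (26.426,43.629) → (56.338,18.148) → (75.436,75.667) → (117.079,100.565)

[5] `<rect>` rectangle, #008000→score S470 F2323: (57.548,90.391) → (90.256,90.391) → (90.256,60.134) → (57.548,60.134) → (57.548,90.391) (closed)

[6] `<path>` quadratic bezier, #0000ff→cut S784 F1154: (58.643,55.829) → (62.187,62.808) → (66.941,68.409) → (72.905,72.632) → (80.078,75.477) → (88.461,76.943)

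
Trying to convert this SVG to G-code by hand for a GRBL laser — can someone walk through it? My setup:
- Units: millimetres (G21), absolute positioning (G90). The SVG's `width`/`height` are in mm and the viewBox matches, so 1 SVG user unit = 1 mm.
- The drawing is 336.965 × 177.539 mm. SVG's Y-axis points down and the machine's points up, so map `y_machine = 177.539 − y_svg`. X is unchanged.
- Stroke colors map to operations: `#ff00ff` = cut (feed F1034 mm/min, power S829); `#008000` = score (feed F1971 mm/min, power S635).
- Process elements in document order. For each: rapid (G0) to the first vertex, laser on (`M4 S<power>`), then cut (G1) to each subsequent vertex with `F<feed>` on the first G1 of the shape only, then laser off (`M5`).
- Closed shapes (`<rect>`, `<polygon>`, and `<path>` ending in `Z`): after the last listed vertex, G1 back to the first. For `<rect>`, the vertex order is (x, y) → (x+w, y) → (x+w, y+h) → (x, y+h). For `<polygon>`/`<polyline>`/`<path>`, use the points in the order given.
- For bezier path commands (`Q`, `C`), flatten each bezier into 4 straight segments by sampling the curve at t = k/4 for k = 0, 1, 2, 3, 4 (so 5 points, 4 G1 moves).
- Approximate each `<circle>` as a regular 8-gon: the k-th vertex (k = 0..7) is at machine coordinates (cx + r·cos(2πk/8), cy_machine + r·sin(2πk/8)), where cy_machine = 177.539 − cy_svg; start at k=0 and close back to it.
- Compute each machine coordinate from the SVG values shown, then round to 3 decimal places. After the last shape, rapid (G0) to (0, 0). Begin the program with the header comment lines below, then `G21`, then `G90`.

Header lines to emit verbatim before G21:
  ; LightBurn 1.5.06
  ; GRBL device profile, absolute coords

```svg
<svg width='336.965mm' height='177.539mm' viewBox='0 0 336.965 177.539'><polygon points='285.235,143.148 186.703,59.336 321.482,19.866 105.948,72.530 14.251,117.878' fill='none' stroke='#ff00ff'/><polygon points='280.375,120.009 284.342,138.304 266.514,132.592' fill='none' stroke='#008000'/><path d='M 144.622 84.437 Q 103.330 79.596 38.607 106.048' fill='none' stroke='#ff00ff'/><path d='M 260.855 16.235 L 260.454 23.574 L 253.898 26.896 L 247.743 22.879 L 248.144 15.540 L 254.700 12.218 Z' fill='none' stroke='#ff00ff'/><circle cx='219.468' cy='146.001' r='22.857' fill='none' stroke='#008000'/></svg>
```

; LightBurn 1.5.06
; GRBL device profile, absolute coords
G21
G90
G0 X285.235 Y34.391
M4 S829
G1 X186.703 Y118.203 F1034
G1 X321.482 Y157.673
G1 X105.948 Y105.009
G1 X14.251 Y59.661
G1 X285.235 Y34.391
M5
G0 X280.375 Y57.530
M4 S635
G1 X284.342 Y39.235 F1971
G1 X266.514 Y44.947
G1 X280.375 Y57.530
M5
G0 X144.622 Y93.102
M4 S829
G1 X122.512 Y93.567 F1034
G1 X97.472 Y90.120
G1 X69.504 Y82.761
G1 X38.607 Y71.491
M5
G0 X260.855 Y161.304
M4 S829
G1 X260.454 Y153.965 F1034
G1 X253.898 Y150.643
G1 X247.743 Y154.660
G1 X248.144 Y161.999
G1 X254.700 Y165.321
G1 X260.855 Y161.304
M5
G0 X242.325 Y31.538
M4 S635
G1 X235.630 Y47.700 F1971
G1 X219.468 Y54.395
G1 X203.306 Y47.700
G1 X196.611 Y31.538
G1 X203.306 Y15.376
G1 X219.468 Y8.681
G1 X235.630 Y15.376
G1 X242.325 Y31.538
M5
G0 X0.000 Y0.000

Since the viewBox matches the mm dimensions, user units are millimetres directly. The only transform is the Y-flip y_m = 177.539 − y_svg.

Shape 1 is a closed polygon drawn with `<polygon>`. Its stroke #ff00ff means cut at S829, F1034. After flipping Y the toolpath is (285.235,34.391) → (186.703,118.203) → (321.482,157.673) → (105.948,105.009) → (14.251,59.661) → (285.235,34.391), returning to the start.

Shape 2 is a regular polygon drawn with `<polygon>`. Its stroke #008000 means score at S635, F1971. After flipping Y the toolpath is (280.375,57.530) → (284.342,39.235) → (266.514,44.947) → (280.375,57.530), returning to the start.

Shape 3 is a quadratic bezier drawn with `<path>`. Its stroke #ff00ff means cut at S829, F1034. After flipping Y the toolpath is (144.622,93.102) → (122.512,93.567) → (97.472,90.120) → (69.504,82.761) → (38.607,71.491).

Shape 4 is a regular polygon drawn with `<path>`. Its stroke #ff00ff means cut at S829, F1034. After flipping Y the toolpath is (260.855,161.304) → (260.454,153.965) → (253.898,150.643) → (247.743,154.660) → (248.144,161.999) → (254.700,165.321) → (260.855,161.304), returning to the start.

Shape 5 is a circle drawn with `<circle>`. Its stroke #008000 means score at S635, F1971. After flipping Y the toolpath is (242.325,31.538) → (235.630,47.700) → (219.468,54.395) → (203.306,47.700) → (196.611,31.538) → (203.306,15.376) → (219.468,8.681) → (235.630,15.376) → (242.325,31.538), returning to the start.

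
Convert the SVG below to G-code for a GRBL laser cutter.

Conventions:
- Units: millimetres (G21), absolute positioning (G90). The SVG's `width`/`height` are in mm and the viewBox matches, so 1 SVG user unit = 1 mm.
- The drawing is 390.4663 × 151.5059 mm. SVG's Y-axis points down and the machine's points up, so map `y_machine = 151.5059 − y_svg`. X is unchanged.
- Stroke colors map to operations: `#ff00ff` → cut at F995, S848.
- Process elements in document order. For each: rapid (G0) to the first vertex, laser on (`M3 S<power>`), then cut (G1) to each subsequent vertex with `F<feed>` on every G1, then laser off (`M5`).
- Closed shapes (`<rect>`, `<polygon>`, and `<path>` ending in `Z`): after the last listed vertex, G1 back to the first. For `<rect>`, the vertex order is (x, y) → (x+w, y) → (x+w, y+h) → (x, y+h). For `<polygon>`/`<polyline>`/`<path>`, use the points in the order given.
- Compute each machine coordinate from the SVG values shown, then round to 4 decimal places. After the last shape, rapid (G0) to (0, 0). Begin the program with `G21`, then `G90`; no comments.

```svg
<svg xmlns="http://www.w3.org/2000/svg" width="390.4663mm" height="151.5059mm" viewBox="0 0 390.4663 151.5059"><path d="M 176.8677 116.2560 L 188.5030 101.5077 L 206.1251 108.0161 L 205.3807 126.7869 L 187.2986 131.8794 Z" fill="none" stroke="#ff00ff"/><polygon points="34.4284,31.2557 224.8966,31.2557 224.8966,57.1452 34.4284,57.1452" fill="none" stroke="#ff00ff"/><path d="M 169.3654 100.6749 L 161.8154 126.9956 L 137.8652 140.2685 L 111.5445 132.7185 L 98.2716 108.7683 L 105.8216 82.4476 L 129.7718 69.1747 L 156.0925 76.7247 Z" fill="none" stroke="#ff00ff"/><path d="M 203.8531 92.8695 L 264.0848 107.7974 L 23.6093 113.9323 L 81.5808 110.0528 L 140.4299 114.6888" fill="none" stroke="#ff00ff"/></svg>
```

G21
G90
G0 X176.8677 Y35.2499
M3 S848
G1 X188.5030 Y49.9982 F995
G1 X206.1251 Y43.4898 F995
G1 X205.3807 Y24.7190 F995
G1 X187.2986 Y19.6265 F995
G1 X176.8677 Y35.2499 F995
M5
G0 X34.4284 Y120.2502
M3 S848
G1 X224.8966 Y120.2502 F995
G1 X224.8966 Y94.3607 F995
G1 X34.4284 Y94.3607 F995
G1 X34.4284 Y120.2502 F995
M5
G0 X169.3654 Y50.8310
M3 S848
G1 X161.8154 Y24.5103 F995
G1 X137.8652 Y11.2374 F995
G1 X111.5445 Y18.7874 F995
G1 X98.2716 Y42.7376 F995
G1 X105.8216 Y69.0583 F995
G1 X129.7718 Y82.3312 F995
G1 X156.0925 Y74.7812 F995
G1 X169.3654 Y50.8310 F995
M5
G0 X203.8531 Y58.6364
M3 S848
G1 X264.0848 Y43.7085 F995
G1 X23.6093 Y37.5736 F995
G1 X81.5808 Y41.4531 F995
G1 X140.4299 Y36.8171 F995
M5
G0 X0.0000 Y0.0000

1 u = 1 mm; y_m = 151.5059 − y.

[1] `<path>` regular polygon, #ff00ff→cut S848 F995: (176.8677,35.2499) → (188.5030,49.9982) → (206.1251,43.4898) → (205.3807,24.7190) → (187.2986,19.6265) → (176.8677,35.2499) (closed)

[2] `<polygon>` rectangle, #ff00ff→cut S848 F995: (34.4284,120.2502) → (224.8966,120.2502) → (224.8966,94.3607) → (34.4284,94.3607) → (34.4284,120.2502) (closed)

[3] `<path>` regular polygon, #ff00ff→cut S848 F995: (169.3654,50.8310) → (161.8154,24.5103) → (137.8652,11.2374) → (111.5445,18.7874) → (98.2716,42.7376) → (105.8216,69.0583) → (129.7718,82.3312) → (156.0925,74.7812) → (169.3654,50.8310) (closed)

[4] `<path>` open polyline, #ff00ff→cut S848 F995: (203.8531,58.6364) → (264.0848,43.7085) → (23.6093,37.5736) → (81.5808,41.4531) → (140.4299,36.8171)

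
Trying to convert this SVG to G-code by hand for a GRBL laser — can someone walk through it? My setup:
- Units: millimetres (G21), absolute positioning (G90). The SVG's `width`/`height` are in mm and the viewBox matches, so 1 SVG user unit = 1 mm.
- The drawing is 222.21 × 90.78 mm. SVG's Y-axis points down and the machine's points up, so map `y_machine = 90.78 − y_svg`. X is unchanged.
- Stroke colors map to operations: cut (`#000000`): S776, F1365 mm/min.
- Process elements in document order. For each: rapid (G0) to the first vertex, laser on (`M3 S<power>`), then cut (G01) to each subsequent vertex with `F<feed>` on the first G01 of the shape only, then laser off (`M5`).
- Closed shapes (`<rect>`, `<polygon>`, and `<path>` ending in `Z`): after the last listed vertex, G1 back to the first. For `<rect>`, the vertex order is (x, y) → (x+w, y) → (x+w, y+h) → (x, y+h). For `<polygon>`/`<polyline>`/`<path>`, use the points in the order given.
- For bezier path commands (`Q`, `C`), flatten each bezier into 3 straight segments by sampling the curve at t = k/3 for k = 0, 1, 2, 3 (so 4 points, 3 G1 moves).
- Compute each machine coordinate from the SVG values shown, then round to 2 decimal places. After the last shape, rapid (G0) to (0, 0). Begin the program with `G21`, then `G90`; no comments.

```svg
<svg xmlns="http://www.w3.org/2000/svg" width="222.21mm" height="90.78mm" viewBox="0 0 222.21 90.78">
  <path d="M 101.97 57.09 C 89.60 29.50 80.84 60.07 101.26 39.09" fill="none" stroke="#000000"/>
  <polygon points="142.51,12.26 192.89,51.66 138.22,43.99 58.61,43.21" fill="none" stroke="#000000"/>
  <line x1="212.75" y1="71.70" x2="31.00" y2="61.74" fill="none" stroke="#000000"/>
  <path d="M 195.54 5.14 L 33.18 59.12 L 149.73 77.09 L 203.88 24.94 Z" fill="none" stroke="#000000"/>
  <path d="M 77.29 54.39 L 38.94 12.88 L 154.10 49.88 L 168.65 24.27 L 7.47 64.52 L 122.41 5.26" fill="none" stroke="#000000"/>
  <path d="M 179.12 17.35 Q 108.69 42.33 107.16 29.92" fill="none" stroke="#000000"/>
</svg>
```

1 u = 1 mm; y_m = 90.78 − y.

[1] `<path>` cubic bezier, #000000→cut S776 F1365: (101.97,33.69) → (91.75,45.96) → (89.62,43.83) → (101.26,51.69)

[2] `<polygon>` closed polygon, #000000→cut S776 F1365: (142.51,78.52) → (192.89,39.12) → (138.22,46.79) → (58.61,47.57) → (142.51,78.52) (closed)

[3] `<line>` line segment, #000000→cut S776 F1365: (212.75,19.08) → (31.00,29.04)

[4] `<path>` closed polygon, #000000→cut S776 F1365: (195.54,85.64) → (33.18,31.66) → (149.73,13.69) → (203.88,65.84) → (195.54,85.64) (closed)

[5] `<path>` open polyline, #000000→cut S776 F1365: (77.29,36.39) → (38.94,77.90) → (154.10,40.90) → (168.65,66.51) → (7.47,26.26) → (122.41,85.52)

[6] `<path>` quadratic bezier, #000000→cut S776 F1365: (179.12,73.43) → (139.82,60.93) → (115.84,56.74) → (107.16,60.86)

G21
G90
G0 X101.97 Y33.69
M3 S776
G01 X91.75 Y45.96 F1365
G01 X89.62 Y43.83
G01 X101.26 Y51.69
M5
G0 X142.51 Y78.52
M3 S776
G01 X192.89 Y39.12 F1365
G01 X138.22 Y46.79
G01 X58.61 Y47.57
G01 X142.51 Y78.52
M5
G0 X212.75 Y19.08
M3 S776
G01 X31.00 Y29.04 F1365
M5
G0 X195.54 Y85.64
M3 S776
G01 X33.18 Y31.66 F1365
G01 X149.73 Y13.69
G01 X203.88 Y65.84
G01 X195.54 Y85.64
M5
G0 X77.29 Y36.39
M3 S776
G01 X38.94 Y77.90 F1365
G01 X154.10 Y40.90
G01 X168.65 Y66.51
G01 X7.47 Y26.26
G01 X122.41 Y85.52
M5
G0 X179.12 Y73.43
M3 S776
G01 X139.82 Y60.93 F1365
G01 X115.84 Y56.74
G01 X107.16 Y60.86
M5
G0 X0.00 Y0.00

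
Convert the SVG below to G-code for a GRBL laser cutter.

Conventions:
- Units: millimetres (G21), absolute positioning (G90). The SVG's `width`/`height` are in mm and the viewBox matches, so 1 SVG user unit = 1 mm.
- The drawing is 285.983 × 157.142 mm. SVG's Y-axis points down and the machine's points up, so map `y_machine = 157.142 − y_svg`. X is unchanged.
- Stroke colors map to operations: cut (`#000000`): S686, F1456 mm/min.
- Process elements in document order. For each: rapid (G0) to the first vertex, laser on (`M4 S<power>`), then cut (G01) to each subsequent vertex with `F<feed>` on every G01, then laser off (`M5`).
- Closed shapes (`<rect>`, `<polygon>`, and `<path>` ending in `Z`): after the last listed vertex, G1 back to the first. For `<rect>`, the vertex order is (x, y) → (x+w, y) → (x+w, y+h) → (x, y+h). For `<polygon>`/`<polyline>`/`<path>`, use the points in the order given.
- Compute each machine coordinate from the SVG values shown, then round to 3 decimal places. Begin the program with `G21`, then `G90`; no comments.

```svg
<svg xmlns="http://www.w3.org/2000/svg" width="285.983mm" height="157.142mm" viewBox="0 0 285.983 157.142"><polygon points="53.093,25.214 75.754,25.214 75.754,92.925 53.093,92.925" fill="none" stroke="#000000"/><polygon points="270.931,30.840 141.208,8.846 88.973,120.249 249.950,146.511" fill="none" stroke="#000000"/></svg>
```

G21
G90
G0 X53.093 Y131.928
M4 S686
G01 X75.754 Y131.928 F1456
G01 X75.754 Y64.217 F1456
G01 X53.093 Y64.217 F1456
G01 X53.093 Y131.928 F1456
M5
G0 X270.931 Y126.302
M4 S686
G01 X141.208 Y148.296 F1456
G01 X88.973 Y36.893 F1456
G01 X249.950 Y10.631 F1456
G01 X270.931 Y126.302 F1456
M5

1 u = 1 mm; y_m = 157.142 − y.

[1] `<polygon>` rectangle, #000000→cut S686 F1456: (53.093,131.928) → (75.754,131.928) → (75.754,64.217) → (53.093,64.217) → (53.093,131.928) (closed)

[2] `<polygon>` closed polygon, #000000→cut S686 F1456: (270.931,126.302) → (141.208,148.296) → (88.973,36.893) → (249.950,10.631) → (270.931,126.302) (closed)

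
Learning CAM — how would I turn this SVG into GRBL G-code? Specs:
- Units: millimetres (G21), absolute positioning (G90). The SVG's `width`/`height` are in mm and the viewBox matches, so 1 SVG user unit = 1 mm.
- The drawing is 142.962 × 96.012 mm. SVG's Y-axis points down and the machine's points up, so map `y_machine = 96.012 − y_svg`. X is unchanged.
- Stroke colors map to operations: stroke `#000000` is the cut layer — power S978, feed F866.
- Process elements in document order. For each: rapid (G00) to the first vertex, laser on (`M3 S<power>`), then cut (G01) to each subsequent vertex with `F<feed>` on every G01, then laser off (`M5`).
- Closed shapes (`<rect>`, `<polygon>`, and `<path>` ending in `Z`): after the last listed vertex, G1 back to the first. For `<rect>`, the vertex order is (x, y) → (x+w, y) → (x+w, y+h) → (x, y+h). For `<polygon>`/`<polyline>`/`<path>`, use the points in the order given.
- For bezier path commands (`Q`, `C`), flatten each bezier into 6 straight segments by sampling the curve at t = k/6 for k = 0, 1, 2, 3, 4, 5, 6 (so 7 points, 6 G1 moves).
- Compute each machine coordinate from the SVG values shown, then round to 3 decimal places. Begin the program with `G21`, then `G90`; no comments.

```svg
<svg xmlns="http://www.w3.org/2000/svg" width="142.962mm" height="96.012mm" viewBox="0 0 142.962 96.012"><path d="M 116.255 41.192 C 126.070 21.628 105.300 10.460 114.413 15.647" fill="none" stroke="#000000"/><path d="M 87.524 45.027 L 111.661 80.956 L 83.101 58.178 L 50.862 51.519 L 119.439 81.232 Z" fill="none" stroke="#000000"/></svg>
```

G21
G90
G00 X116.255 Y54.820
M3 S978
G01 X118.894 Y63.865 F866
G01 X118.115 Y71.291 F866
G01 X115.597 Y76.874 F866
G01 X113.021 Y80.395 F866
G01 X112.067 Y81.632 F866
G01 X114.413 Y80.365 F866
M5
G00 X87.524 Y50.985
M3 S978
G01 X111.661 Y15.056 F866
G01 X83.101 Y37.834 F866
G01 X50.862 Y44.493 F866
G01 X119.439 Y14.780 F866
G01 X87.524 Y50.985 F866
M5

1 u = 1 mm; y_m = 96.012 − y.

[1] `<path>` cubic bezier, #000000→cut S978 F866: (116.255,54.820) → (118.894,63.865) → (118.115,71.291) → (115.597,76.874) → (113.021,80.395) → (112.067,81.632) → (114.413,80.365)

[2] `<path>` closed polygon, #000000→cut S978 F866: (87.524,50.985) → (111.661,15.056) → (83.101,37.834) → (50.862,44.493) → (119.439,14.780) → (87.524,50.985) (closed)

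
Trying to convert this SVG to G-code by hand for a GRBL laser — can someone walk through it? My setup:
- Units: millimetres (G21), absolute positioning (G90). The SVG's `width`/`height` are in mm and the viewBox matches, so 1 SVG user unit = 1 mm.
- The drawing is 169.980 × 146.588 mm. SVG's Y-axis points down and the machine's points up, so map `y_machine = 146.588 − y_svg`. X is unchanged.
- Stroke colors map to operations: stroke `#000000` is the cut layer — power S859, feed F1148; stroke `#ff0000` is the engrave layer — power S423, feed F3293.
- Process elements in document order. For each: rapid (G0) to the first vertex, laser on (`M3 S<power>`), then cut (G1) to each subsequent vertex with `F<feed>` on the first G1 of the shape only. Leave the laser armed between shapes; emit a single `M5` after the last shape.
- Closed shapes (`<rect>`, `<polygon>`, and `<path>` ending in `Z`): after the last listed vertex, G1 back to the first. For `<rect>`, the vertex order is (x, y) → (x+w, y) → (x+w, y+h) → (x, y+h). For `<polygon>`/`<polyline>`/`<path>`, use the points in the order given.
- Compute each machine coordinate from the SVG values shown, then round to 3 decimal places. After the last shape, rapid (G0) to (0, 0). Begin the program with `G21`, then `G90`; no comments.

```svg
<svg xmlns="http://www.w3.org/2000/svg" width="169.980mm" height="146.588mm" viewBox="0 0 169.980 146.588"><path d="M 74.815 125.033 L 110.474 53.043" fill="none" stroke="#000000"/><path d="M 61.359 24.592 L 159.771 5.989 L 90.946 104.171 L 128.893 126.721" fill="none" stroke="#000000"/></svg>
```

Since the viewBox matches the mm dimensions, user units are millimetres directly. The only transform is the Y-flip y_m = 146.588 − y_svg.

Shape 1 is a line segment drawn with `<path>`. Its stroke #000000 means cut at S859, F1148. After flipping Y the toolpath is (74.815,21.555) → (110.474,93.545).

Shape 2 is a open polyline drawn with `<path>`. Its stroke #000000 means cut at S859, F1148. After flipping Y the toolpath is (61.359,121.996) → (159.771,140.599) → (90.946,42.417) → (128.893,19.867).

G21
G90
G0 X74.815 Y21.555
M3 S859
G1 X110.474 Y93.545 F1148
G0 X61.359 Y121.996
M3 S859
G1 X159.771 Y140.599 F1148
G1 X90.946 Y42.417
G1 X128.893 Y19.867
M5
G0 X0.000 Y0.000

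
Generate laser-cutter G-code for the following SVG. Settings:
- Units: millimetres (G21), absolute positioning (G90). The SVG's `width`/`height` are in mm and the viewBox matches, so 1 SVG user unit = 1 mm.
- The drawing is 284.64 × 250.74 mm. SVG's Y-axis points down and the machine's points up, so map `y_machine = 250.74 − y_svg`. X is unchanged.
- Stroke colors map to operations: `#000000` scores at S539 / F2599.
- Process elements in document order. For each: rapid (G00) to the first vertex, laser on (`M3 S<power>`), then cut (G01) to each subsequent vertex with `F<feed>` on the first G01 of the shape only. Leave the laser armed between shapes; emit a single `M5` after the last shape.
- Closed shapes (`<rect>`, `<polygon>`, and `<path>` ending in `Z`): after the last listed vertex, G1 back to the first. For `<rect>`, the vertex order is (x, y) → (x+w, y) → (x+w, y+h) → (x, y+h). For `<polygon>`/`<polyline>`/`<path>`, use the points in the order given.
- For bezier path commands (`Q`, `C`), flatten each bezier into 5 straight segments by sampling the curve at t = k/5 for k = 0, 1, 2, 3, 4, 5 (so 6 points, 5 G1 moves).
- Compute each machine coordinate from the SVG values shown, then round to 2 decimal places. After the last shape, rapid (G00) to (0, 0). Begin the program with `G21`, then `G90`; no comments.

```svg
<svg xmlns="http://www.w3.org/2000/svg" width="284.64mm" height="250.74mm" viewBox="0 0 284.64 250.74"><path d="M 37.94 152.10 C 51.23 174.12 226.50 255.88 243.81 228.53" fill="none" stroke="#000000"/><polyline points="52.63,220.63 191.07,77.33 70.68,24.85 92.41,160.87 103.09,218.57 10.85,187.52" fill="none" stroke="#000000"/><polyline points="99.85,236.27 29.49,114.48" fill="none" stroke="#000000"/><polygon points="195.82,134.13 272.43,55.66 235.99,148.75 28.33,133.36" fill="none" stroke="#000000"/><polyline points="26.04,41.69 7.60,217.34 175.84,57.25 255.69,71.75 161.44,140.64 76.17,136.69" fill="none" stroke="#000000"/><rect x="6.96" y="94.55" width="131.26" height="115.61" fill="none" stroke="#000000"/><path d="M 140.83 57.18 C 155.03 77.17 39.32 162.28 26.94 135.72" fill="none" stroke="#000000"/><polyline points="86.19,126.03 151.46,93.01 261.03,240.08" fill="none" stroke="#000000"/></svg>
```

1 u = 1 mm; y_m = 250.74 − y.

[1] `<path>` cubic bezier, #000000→score S539 F2599: (37.94,98.64) → (62.79,79.61) → (111.16,54.35) → (167.69,30.96) → (217.03,17.54) → (243.81,22.21)

[2] `<polyline>` open polyline, #000000→score S539 F2599: (52.63,30.11) → (191.07,173.41) → (70.68,225.89) → (92.41,89.87) → (103.09,32.17) → (10.85,63.22)

[3] `<polyline>` line segment, #000000→score S539 F2599: (99.85,14.47) → (29.49,136.26)

[4] `<polygon>` closed polygon, #000000→score S539 F2599: (195.82,116.61) → (272.43,195.08) → (235.99,101.99) → (28.33,117.38) → (195.82,116.61) (closed)

[5] `<polyline>` open polyline, #000000→score S539 F2599: (26.04,209.05) → (7.60,33.40) → (175.84,193.49) → (255.69,178.99) → (161.44,110.10) → (76.17,114.05)

[6] `<rect>` rectangle, #000000→score S539 F2599: (6.96,156.19) → (138.22,156.19) → (138.22,40.58) → (6.96,40.58) → (6.96,156.19) (closed)

[7] `<path>` cubic bezier, #000000→score S539 F2599: (140.83,193.56) → (135.63,175.17) → (110.44,149.63) → (76.47,125.44) → (44.90,111.07) → (26.94,115.02)

[8] `<polyline>` open polyline, #000000→score S539 F2599: (86.19,124.71) → (151.46,157.73) → (261.03,10.66)

G21
G90
G00 X37.94 Y98.64
M3 S539
G01 X62.79 Y79.61 F2599
G01 X111.16 Y54.35
G01 X167.69 Y30.96
G01 X217.03 Y17.54
G01 X243.81 Y22.21
G00 X52.63 Y30.11
M3 S539
G01 X191.07 Y173.41 F2599
G01 X70.68 Y225.89
G01 X92.41 Y89.87
G01 X103.09 Y32.17
G01 X10.85 Y63.22
G00 X99.85 Y14.47
M3 S539
G01 X29.49 Y136.26 F2599
G00 X195.82 Y116.61
M3 S539
G01 X272.43 Y195.08 F2599
G01 X235.99 Y101.99
G01 X28.33 Y117.38
G01 X195.82 Y116.61
G00 X26.04 Y209.05
M3 S539
G01 X7.60 Y33.40 F2599
G01 X175.84 Y193.49
G01 X255.69 Y178.99
G01 X161.44 Y110.10
G01 X76.17 Y114.05
G00 X6.96 Y156.19
M3 S539
G01 X138.22 Y156.19 F2599
G01 X138.22 Y40.58
G01 X6.96 Y40.58
G01 X6.96 Y156.19
G00 X140.83 Y193.56
M3 S539
G01 X135.63 Y175.17 F2599
G01 X110.44 Y149.63
G01 X76.47 Y125.44
G01 X44.90 Y111.07
G01 X26.94 Y115.02
G00 X86.19 Y124.71
M3 S539
G01 X151.46 Y157.73 F2599
G01 X261.03 Y10.66
M5
G00 X0.00 Y0.00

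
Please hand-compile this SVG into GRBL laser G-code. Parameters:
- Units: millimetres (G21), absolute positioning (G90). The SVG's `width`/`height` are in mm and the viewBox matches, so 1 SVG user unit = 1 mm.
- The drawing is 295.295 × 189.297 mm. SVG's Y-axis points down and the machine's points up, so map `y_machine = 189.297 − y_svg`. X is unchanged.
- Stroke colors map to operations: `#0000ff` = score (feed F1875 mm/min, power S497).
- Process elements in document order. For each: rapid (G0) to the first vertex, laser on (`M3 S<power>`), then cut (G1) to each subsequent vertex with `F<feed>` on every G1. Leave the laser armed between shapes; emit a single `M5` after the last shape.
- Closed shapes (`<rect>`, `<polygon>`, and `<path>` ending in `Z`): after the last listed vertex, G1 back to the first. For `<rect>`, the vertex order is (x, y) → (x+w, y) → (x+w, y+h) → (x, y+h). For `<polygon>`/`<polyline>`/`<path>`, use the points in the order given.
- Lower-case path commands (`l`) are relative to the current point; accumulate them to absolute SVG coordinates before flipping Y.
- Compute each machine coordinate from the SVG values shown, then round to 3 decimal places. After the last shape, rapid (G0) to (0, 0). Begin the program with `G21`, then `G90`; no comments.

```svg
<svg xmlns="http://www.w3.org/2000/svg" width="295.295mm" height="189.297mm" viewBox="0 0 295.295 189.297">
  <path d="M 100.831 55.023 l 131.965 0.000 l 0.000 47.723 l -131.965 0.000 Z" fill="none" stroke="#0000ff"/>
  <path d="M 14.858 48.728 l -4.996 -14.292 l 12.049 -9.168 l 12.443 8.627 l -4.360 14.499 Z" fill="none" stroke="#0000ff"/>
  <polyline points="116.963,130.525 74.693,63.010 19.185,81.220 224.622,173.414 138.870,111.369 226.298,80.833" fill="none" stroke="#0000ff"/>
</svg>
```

G21
G90
G0 X100.831 Y134.274
M3 S497
G1 X232.796 Y134.274 F1875
G1 X232.796 Y86.551 F1875
G1 X100.831 Y86.551 F1875
G1 X100.831 Y134.274 F1875
G0 X14.858 Y140.569
M3 S497
G1 X9.862 Y154.861 F1875
G1 X21.911 Y164.029 F1875
G1 X34.354 Y155.402 F1875
G1 X29.994 Y140.903 F1875
G1 X14.858 Y140.569 F1875
G0 X116.963 Y58.772
M3 S497
G1 X74.693 Y126.287 F1875
G1 X19.185 Y108.077 F1875
G1 X224.622 Y15.883 F1875
G1 X138.870 Y77.928 F1875
G1 X226.298 Y108.464 F1875
M5
G0 X0.000 Y0.000

1 u = 1 mm; y_m = 189.297 − y.

[1] `<path>` rectangle, #0000ff→score S497 F1875: (100.831,134.274) → (232.796,134.274) → (232.796,86.551) → (100.831,86.551) → (100.831,134.274) (closed)

[2] `<path>` regular polygon, #0000ff→score S497 F1875: (14.858,140.569) → (9.862,154.861) → (21.911,164.029) → (34.354,155.402) → (29.994,140.903) → (14.858,140.569) (closed)

[3] `<polyline>` open polyline, #0000ff→score S497 F1875: (116.963,58.772) → (74.693,126.287) → (19.185,108.077) → (224.622,15.883) → (138.870,77.928) → (226.298,108.464)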